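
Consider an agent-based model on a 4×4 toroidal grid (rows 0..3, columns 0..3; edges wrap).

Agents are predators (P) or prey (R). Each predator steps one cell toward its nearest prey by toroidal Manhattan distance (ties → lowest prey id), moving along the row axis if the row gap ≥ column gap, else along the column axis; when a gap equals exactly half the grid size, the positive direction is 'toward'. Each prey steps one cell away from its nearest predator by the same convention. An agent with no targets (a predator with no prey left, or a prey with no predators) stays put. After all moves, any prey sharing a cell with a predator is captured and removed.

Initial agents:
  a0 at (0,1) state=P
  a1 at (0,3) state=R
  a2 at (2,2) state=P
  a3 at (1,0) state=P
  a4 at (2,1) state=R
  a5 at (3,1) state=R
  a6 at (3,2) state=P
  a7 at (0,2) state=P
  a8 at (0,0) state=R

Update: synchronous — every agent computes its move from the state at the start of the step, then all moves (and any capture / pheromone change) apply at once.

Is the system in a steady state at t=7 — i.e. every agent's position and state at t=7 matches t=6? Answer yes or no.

t=1: a0@(3,1):P a2@(2,1):P a3@(0,0):P a4@(2,0):R a6@(3,1):P a7@(0,3):P
t=2: a0@(2,1):P a2@(2,0):P a3@(1,0):P a4@(2,3):R a6@(2,1):P a7@(1,3):P
t=3: a0@(2,2):P a2@(2,3):P a3@(2,0):P a6@(2,2):P a7@(2,3):P
t=4: (unchanged — steady state)

yes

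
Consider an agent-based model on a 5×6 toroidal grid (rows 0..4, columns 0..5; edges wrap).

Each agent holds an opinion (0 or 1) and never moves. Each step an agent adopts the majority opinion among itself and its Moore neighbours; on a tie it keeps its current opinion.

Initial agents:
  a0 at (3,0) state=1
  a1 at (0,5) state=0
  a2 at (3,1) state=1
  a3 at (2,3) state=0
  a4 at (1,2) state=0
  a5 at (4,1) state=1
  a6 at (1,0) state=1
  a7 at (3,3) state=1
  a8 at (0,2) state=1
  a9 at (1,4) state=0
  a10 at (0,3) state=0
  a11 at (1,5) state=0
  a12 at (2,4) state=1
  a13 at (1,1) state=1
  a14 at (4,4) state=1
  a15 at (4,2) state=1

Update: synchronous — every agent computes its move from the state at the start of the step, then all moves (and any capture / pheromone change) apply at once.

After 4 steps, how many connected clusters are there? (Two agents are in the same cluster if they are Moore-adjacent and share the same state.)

2

t=1: a0@(3,0):1 a1@(0,5):0 a2@(3,1):1 a3@(2,3):0 a4@(1,2):0 a5@(4,1):1 a6@(1,0):1 a7@(3,3):1 a8@(0,2):1 a9@(1,4):0 a10@(0,3):0 a11@(1,5):0 a12@(2,4):0 a13@(1,1):1 a14@(4,4):1 a15@(4,2):1
t=2: (unchanged — steady state)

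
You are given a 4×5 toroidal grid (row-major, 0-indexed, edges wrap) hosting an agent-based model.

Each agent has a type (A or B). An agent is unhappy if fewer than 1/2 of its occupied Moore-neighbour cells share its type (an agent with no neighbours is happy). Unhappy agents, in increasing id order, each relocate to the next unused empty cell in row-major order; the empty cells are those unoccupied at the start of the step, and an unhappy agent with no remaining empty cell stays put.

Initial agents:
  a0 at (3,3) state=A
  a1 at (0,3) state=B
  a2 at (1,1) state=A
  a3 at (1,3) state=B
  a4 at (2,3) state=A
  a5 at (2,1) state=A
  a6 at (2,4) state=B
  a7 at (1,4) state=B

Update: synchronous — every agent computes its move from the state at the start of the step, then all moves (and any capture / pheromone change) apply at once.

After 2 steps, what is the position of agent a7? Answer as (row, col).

t=1: a0@(0,0):A a1@(0,3):B a2@(1,1):A a3@(1,3):B a4@(0,1):A a5@(2,1):A a6@(2,4):B a7@(1,4):B
t=2: (unchanged — steady state)

(1, 4)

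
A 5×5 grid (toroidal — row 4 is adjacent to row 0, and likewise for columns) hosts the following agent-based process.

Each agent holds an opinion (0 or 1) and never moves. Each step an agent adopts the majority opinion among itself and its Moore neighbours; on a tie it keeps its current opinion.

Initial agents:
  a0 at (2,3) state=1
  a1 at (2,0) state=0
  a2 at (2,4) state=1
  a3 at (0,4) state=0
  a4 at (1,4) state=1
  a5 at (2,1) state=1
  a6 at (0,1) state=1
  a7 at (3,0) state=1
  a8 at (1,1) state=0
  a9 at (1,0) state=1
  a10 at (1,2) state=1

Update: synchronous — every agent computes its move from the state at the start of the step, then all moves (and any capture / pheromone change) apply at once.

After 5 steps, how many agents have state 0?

t=1: a0@(2,3):1 a1@(2,0):1 a2@(2,4):1 a3@(0,4):1 a4@(1,4):1 a5@(2,1):1 a6@(0,1):1 a7@(3,0):1 a8@(1,1):1 a9@(1,0):1 a10@(1,2):1
t=2: (unchanged — steady state)

0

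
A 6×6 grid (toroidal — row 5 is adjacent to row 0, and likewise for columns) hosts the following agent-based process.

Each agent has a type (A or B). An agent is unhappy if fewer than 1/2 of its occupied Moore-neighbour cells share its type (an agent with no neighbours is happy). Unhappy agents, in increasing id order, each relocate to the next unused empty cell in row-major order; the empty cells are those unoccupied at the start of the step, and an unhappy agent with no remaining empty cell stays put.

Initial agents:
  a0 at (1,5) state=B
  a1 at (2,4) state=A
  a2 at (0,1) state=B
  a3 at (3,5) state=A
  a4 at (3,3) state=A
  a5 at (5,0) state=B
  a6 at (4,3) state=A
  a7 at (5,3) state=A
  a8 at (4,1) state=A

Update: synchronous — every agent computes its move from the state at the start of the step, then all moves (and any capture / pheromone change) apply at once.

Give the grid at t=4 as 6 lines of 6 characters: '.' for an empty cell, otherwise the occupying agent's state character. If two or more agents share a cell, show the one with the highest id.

BBA...
......
....A.
...A.A
...A..
B..A..

t=1: a0@(0,0):B a1@(2,4):A a2@(0,1):B a3@(3,5):A a4@(3,3):A a5@(5,0):B a6@(4,3):A a7@(5,3):A a8@(0,2):A
t=2: (unchanged — steady state)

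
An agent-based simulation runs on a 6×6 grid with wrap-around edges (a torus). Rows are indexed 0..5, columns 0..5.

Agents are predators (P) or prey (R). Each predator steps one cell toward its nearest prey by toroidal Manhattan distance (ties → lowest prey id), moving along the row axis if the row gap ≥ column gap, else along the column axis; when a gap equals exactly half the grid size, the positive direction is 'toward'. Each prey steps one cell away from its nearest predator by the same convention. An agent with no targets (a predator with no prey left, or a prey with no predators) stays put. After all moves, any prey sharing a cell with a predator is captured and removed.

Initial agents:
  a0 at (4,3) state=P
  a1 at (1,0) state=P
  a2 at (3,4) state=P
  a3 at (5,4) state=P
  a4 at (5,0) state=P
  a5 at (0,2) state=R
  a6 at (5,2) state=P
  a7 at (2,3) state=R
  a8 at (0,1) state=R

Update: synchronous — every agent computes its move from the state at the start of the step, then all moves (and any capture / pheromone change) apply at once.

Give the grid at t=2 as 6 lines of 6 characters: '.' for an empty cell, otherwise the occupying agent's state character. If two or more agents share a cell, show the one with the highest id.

...P..
..P.P.
..RP..
......
.R....
P.....

t=1: a0@(3,3):P a1@(0,0):P a2@(2,4):P a3@(5,3):P a4@(0,0):P a5@(1,2):R a6@(0,2):P a7@(1,3):R a8@(5,1):R
t=2: a0@(2,3):P a1@(5,0):P a2@(1,4):P a3@(0,3):P a4@(5,0):P a5@(2,2):R a6@(1,2):P a8@(4,1):R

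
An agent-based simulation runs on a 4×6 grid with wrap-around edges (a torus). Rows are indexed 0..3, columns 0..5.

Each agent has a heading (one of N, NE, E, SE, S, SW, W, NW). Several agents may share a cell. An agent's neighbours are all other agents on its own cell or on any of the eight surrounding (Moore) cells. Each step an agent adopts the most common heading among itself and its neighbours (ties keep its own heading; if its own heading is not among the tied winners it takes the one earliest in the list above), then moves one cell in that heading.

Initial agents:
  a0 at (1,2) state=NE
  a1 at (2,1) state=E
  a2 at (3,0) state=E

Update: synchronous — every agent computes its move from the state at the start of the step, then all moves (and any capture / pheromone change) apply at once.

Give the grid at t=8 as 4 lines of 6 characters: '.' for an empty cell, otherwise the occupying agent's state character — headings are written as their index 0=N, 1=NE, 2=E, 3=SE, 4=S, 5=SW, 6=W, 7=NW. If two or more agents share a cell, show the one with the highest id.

......
....1.
...2..
..2...

t=1: a0@(0,3):NE a1@(2,2):E a2@(3,1):E
t=2: a0@(3,4):NE a1@(2,3):E a2@(3,2):E
t=3: a0@(2,5):NE a1@(2,4):E a2@(3,3):E
t=4: a0@(1,0):NE a1@(2,5):E a2@(3,4):E
t=5: a0@(0,1):NE a1@(2,0):E a2@(3,5):E
t=6: a0@(3,2):NE a1@(2,1):E a2@(3,0):E
t=7: a0@(2,3):NE a1@(2,2):E a2@(3,1):E
t=8: a0@(1,4):NE a1@(2,3):E a2@(3,2):E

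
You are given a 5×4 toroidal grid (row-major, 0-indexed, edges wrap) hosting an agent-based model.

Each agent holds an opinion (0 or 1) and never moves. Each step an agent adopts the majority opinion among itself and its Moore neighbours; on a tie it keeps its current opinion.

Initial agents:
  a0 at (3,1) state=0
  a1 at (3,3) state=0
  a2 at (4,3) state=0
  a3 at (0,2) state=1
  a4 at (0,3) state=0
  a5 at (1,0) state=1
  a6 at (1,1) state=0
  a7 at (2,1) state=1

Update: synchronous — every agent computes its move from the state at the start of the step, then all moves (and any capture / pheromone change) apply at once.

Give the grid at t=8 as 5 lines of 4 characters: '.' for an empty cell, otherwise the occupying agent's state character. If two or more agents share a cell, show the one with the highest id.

..00
11..
.1..
.0.0
...0

t=1: a0@(3,1):0 a1@(3,3):0 a2@(4,3):0 a3@(0,2):0 a4@(0,3):0 a5@(1,0):1 a6@(1,1):1 a7@(2,1):1
t=2: (unchanged — steady state)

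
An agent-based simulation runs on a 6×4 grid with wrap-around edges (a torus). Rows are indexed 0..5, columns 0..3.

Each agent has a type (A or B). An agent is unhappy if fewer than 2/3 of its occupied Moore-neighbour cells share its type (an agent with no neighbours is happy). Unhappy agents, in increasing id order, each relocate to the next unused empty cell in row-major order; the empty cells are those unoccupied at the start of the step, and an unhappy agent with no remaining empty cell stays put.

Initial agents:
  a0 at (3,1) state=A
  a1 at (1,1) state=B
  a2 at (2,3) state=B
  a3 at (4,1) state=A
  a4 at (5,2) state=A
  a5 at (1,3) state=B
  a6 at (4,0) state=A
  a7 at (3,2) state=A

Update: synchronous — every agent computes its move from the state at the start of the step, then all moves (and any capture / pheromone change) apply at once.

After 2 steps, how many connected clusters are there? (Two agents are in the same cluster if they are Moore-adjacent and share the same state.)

t=1: a0@(3,1):A a1@(1,1):B a2@(0,0):B a3@(4,1):A a4@(5,2):A a5@(1,3):B a6@(4,0):A a7@(3,2):A
t=2: (unchanged — steady state)

2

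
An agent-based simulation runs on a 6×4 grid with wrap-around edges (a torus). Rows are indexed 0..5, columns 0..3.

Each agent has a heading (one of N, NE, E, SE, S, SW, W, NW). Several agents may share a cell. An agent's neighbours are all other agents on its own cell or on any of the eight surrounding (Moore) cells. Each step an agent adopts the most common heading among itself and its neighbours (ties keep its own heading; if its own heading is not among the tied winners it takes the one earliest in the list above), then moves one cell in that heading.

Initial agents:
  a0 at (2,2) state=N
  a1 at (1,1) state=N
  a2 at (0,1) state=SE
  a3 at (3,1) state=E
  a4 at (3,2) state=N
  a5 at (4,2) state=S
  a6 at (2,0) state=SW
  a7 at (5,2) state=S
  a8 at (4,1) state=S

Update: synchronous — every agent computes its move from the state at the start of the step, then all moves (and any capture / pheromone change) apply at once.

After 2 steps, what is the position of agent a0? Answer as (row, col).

(0, 2)

t=1: a0@(1,2):N a1@(0,1):N a2@(1,2):SE a3@(2,1):N a4@(2,2):N a5@(5,2):S a6@(3,3):SW a7@(0,2):S a8@(5,1):S
t=2: a0@(0,2):N a1@(1,1):S a2@(0,2):N a3@(1,1):N a4@(1,2):N a5@(0,2):S a6@(4,2):SW a7@(1,2):S a8@(0,1):S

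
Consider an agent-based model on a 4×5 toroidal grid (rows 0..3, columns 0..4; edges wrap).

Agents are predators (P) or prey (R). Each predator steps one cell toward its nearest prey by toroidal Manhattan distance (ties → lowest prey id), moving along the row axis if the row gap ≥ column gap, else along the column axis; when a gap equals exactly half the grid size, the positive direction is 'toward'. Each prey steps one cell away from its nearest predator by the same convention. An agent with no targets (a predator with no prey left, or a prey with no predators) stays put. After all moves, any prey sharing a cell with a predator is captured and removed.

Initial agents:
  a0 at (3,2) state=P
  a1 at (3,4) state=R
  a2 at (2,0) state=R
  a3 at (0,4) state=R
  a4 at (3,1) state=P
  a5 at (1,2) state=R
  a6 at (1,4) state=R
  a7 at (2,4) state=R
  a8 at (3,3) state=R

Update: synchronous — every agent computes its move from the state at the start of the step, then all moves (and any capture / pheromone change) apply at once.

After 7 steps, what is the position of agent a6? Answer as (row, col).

t=1: a0@(3,3):P a2@(1,0):R a3@(0,0):R a4@(3,0):P a5@(0,2):R a6@(0,4):R a7@(2,0):R a8@(3,4):R
t=2: a0@(3,4):P a3@(1,0):R a4@(0,0):P a5@(1,2):R a6@(1,4):R a7@(1,0):R a8@(3,0):R
t=3: a0@(3,0):P a3@(2,0):R a4@(1,0):P a5@(1,3):R a6@(0,4):R a7@(2,0):R a8@(3,1):R
t=4: a0@(2,0):P a3@(1,0):R a4@(2,0):P a5@(1,2):R a6@(1,4):R a7@(1,0):R a8@(3,2):R
t=5: a0@(1,0):P a3@(0,0):R a4@(1,0):P a5@(1,3):R a6@(0,4):R a7@(0,0):R a8@(3,3):R
t=6: a0@(0,0):P a3@(3,0):R a4@(0,0):P a5@(1,2):R a6@(3,4):R a7@(3,0):R a8@(2,3):R
t=7: a0@(3,0):P a3@(2,0):R a4@(3,0):P a5@(1,3):R a6@(2,4):R a7@(2,0):R a8@(1,3):R

(2, 4)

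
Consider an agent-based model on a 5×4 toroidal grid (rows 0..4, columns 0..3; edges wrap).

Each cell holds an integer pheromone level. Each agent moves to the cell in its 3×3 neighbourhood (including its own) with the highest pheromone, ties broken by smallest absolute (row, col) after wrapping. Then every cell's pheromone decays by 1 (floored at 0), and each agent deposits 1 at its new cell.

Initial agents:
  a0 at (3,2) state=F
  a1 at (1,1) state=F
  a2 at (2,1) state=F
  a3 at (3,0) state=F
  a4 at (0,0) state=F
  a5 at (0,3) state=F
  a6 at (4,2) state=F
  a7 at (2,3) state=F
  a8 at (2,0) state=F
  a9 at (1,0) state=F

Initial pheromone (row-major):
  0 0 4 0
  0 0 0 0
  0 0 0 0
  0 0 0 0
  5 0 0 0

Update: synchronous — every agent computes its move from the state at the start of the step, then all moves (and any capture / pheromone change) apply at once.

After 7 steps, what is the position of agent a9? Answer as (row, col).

t=1: a0@(2,1) a1@(0,2) a2@(1,0) a3@(4,0) a4@(4,0) a5@(4,0) a6@(0,2) a7@(1,0) a8@(1,0) a9@(0,0) | pheromone: 1 0 5 0 / 3 0 0 0 / 0 1 0 0 / 0 0 0 0 / 7 0 0 0
t=2: a0@(1,0) a1@(0,2) a2@(1,0) a3@(4,0) a4@(4,0) a5@(4,0) a6@(0,2) a7@(1,0) a8@(1,0) a9@(4,0) | pheromone: 0 0 6 0 / 6 0 0 0 / 0 0 0 0 / 0 0 0 0 / 10 0 0 0
t=3: a0@(1,0) a1@(0,2) a2@(1,0) a3@(4,0) a4@(4,0) a5@(4,0) a6@(0,2) a7@(1,0) a8@(1,0) a9@(4,0) | pheromone: 0 0 7 0 / 9 0 0 0 / 0 0 0 0 / 0 0 0 0 / 13 0 0 0
t=4: a0@(1,0) a1@(0,2) a2@(1,0) a3@(4,0) a4@(4,0) a5@(4,0) a6@(0,2) a7@(1,0) a8@(1,0) a9@(4,0) | pheromone: 0 0 8 0 / 12 0 0 0 / 0 0 0 0 / 0 0 0 0 / 16 0 0 0
t=5: a0@(1,0) a1@(0,2) a2@(1,0) a3@(4,0) a4@(4,0) a5@(4,0) a6@(0,2) a7@(1,0) a8@(1,0) a9@(4,0) | pheromone: 0 0 9 0 / 15 0 0 0 / 0 0 0 0 / 0 0 0 0 / 19 0 0 0
t=6: a0@(1,0) a1@(0,2) a2@(1,0) a3@(4,0) a4@(4,0) a5@(4,0) a6@(0,2) a7@(1,0) a8@(1,0) a9@(4,0) | pheromone: 0 0 10 0 / 18 0 0 0 / 0 0 0 0 / 0 0 0 0 / 22 0 0 0
t=7: a0@(1,0) a1@(0,2) a2@(1,0) a3@(4,0) a4@(4,0) a5@(4,0) a6@(0,2) a7@(1,0) a8@(1,0) a9@(4,0) | pheromone: 0 0 11 0 / 21 0 0 0 / 0 0 0 0 / 0 0 0 0 / 25 0 0 0

(4, 0)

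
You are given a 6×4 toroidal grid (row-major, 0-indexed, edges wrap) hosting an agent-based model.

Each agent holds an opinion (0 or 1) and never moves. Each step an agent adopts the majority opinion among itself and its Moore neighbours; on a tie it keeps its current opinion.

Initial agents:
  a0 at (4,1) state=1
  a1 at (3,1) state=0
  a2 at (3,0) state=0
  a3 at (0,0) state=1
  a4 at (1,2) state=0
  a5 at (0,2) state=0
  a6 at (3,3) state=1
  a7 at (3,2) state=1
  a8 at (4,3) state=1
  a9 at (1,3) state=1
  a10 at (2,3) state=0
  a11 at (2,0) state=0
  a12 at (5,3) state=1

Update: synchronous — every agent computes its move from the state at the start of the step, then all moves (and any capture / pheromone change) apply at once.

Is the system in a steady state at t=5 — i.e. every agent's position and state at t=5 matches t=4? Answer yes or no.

yes

t=1: a0@(4,1):1 a1@(3,1):0 a2@(3,0):0 a3@(0,0):1 a4@(1,2):0 a5@(0,2):0 a6@(3,3):1 a7@(3,2):1 a8@(4,3):1 a9@(1,3):0 a10@(2,3):0 a11@(2,0):0 a12@(5,3):1
t=2: (unchanged — steady state)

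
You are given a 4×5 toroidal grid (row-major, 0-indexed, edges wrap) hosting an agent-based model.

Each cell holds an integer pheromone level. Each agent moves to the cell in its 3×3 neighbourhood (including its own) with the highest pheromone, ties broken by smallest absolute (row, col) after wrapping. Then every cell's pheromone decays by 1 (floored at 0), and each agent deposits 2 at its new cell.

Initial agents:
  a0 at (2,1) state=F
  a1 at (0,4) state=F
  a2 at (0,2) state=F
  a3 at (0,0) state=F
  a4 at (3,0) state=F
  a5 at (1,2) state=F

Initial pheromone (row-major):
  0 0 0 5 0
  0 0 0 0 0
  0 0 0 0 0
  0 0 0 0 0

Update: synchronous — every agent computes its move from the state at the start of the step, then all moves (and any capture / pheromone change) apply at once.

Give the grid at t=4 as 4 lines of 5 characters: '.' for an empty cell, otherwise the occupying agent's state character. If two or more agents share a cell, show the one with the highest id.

F..F.
.....
.....
.....

t=1: a0@(1,0) a1@(0,3) a2@(0,3) a3@(0,0) a4@(0,0) a5@(0,3) | pheromone: 4 0 0 10 0 / 2 0 0 0 0 / 0 0 0 0 0 / 0 0 0 0 0
t=2: a0@(0,0) a1@(0,3) a2@(0,3) a3@(0,0) a4@(0,0) a5@(0,3) | pheromone: 9 0 0 15 0 / 1 0 0 0 0 / 0 0 0 0 0 / 0 0 0 0 0
t=3: a0@(0,0) a1@(0,3) a2@(0,3) a3@(0,0) a4@(0,0) a5@(0,3) | pheromone: 14 0 0 20 0 / 0 0 0 0 0 / 0 0 0 0 0 / 0 0 0 0 0
t=4: a0@(0,0) a1@(0,3) a2@(0,3) a3@(0,0) a4@(0,0) a5@(0,3) | pheromone: 19 0 0 25 0 / 0 0 0 0 0 / 0 0 0 0 0 / 0 0 0 0 0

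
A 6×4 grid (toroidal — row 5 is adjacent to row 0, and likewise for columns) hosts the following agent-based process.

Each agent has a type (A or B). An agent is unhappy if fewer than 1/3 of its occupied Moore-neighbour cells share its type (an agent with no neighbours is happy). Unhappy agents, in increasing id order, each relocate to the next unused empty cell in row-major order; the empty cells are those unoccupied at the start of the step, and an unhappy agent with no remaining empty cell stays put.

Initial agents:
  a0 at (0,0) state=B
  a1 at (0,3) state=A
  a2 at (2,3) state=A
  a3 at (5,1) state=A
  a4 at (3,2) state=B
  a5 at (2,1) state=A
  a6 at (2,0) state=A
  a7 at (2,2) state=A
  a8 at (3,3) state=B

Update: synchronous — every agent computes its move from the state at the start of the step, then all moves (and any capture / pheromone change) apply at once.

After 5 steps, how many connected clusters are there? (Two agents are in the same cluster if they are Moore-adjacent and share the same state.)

2

t=1: a0@(0,1):B a1@(0,2):A a2@(2,3):A a3@(1,0):A a4@(1,1):B a5@(2,1):A a6@(2,0):A a7@(2,2):A a8@(1,2):B
t=2: a0@(0,1):B a1@(0,0):A a2@(2,3):A a3@(1,0):A a4@(0,3):B a5@(2,1):A a6@(2,0):A a7@(2,2):A a8@(1,2):B
t=3: (unchanged — steady state)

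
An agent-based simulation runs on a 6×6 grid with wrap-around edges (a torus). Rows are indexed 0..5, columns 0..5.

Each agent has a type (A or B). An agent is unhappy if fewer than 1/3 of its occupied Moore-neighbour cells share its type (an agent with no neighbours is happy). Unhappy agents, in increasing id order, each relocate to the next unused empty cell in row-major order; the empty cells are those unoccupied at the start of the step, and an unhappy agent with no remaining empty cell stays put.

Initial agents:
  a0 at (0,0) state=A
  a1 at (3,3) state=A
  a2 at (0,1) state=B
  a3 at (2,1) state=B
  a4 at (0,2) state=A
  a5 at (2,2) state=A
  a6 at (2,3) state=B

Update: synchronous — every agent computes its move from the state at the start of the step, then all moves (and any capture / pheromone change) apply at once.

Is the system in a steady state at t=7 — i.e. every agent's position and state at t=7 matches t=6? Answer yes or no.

yes

t=1: a0@(0,3):A a1@(3,3):A a2@(0,4):B a3@(0,5):B a4@(1,0):A a5@(2,2):A a6@(1,1):B
t=2: a0@(0,0):A a1@(3,3):A a2@(0,4):B a3@(0,5):B a4@(0,1):A a5@(2,2):A a6@(0,2):B
t=3: a0@(0,0):A a1@(3,3):A a2@(0,4):B a3@(0,5):B a4@(0,1):A a5@(2,2):A a6@(0,3):B
t=4: (unchanged — steady state)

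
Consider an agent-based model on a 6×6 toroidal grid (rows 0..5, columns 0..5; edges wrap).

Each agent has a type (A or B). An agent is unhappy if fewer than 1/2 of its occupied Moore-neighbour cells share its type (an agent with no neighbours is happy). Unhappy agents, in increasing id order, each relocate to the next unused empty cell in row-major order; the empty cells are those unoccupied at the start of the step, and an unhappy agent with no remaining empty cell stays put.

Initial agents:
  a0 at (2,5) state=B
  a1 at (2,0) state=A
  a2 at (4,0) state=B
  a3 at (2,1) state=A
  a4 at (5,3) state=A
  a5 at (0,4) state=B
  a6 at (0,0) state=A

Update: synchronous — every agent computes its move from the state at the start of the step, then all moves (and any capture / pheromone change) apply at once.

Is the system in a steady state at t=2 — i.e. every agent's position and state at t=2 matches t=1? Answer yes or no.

no

t=1: a0@(0,1):B a1@(2,0):A a2@(4,0):B a3@(2,1):A a4@(0,2):A a5@(0,3):B a6@(0,0):A
t=2: a0@(0,4):B a1@(2,0):A a2@(4,0):B a3@(2,1):A a4@(0,5):A a5@(1,0):B a6@(1,1):A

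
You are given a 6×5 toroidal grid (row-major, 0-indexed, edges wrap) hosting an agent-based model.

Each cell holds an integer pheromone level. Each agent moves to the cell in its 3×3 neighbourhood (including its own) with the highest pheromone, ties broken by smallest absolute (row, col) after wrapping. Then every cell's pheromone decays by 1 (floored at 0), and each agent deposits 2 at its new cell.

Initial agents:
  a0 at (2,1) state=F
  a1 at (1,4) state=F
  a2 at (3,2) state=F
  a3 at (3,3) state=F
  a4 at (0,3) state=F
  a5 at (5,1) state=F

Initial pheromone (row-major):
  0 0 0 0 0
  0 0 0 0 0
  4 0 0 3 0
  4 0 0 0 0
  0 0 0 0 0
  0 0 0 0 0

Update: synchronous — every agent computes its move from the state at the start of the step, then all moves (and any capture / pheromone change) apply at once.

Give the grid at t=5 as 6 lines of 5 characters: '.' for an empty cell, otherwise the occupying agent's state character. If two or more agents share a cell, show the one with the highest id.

t=1: a0@(2,0) a1@(2,0) a2@(2,3) a3@(2,3) a4@(0,2) a5@(0,0) | pheromone: 2 0 2 0 0 / 0 0 0 0 0 / 7 0 0 6 0 / 3 0 0 0 0 / 0 0 0 0 0 / 0 0 0 0 0
t=2: a0@(2,0) a1@(2,0) a2@(2,3) a3@(2,3) a4@(0,2) a5@(0,0) | pheromone: 3 0 3 0 0 / 0 0 0 0 0 / 10 0 0 9 0 / 2 0 0 0 0 / 0 0 0 0 0 / 0 0 0 0 0
t=3: a0@(2,0) a1@(2,0) a2@(2,3) a3@(2,3) a4@(0,2) a5@(0,0) | pheromone: 4 0 4 0 0 / 0 0 0 0 0 / 13 0 0 12 0 / 1 0 0 0 0 / 0 0 0 0 0 / 0 0 0 0 0
t=4: a0@(2,0) a1@(2,0) a2@(2,3) a3@(2,3) a4@(0,2) a5@(0,0) | pheromone: 5 0 5 0 0 / 0 0 0 0 0 / 16 0 0 15 0 / 0 0 0 0 0 / 0 0 0 0 0 / 0 0 0 0 0
t=5: a0@(2,0) a1@(2,0) a2@(2,3) a3@(2,3) a4@(0,2) a5@(0,0) | pheromone: 6 0 6 0 0 / 0 0 0 0 0 / 19 0 0 18 0 / 0 0 0 0 0 / 0 0 0 0 0 / 0 0 0 0 0

F.F..
.....
F..F.
.....
.....
.....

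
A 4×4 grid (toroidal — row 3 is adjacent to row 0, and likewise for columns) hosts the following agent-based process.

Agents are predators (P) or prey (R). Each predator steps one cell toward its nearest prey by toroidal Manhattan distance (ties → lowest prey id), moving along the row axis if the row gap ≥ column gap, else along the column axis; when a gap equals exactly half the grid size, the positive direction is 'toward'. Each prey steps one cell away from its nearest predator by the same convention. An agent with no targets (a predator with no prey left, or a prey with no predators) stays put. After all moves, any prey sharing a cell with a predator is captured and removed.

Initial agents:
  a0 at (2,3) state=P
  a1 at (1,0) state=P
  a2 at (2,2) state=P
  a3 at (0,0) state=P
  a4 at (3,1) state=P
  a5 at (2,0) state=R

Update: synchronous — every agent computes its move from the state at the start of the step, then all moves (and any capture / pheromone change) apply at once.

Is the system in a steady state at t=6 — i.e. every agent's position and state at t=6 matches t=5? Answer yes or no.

t=1: a0@(2,0):P a1@(2,0):P a2@(2,3):P a3@(1,0):P a4@(2,1):P
t=2: (unchanged — steady state)

yes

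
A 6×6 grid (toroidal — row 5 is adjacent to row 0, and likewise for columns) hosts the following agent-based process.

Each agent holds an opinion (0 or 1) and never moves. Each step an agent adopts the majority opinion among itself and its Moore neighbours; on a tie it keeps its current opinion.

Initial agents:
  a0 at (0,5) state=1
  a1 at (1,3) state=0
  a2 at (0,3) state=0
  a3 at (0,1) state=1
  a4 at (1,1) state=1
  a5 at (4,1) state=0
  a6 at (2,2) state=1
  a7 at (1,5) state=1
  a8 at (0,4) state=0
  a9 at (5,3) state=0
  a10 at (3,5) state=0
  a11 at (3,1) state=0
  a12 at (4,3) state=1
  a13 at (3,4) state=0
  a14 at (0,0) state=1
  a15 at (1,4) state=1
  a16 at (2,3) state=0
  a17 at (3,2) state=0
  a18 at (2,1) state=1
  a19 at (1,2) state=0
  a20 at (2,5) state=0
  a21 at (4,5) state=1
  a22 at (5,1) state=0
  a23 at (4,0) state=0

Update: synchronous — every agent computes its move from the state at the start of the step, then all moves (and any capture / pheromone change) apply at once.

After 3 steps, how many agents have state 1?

5

t=1: a0@(0,5):1 a1@(1,3):0 a2@(0,3):0 a3@(0,1):1 a4@(1,1):1 a5@(4,1):0 a6@(2,2):0 a7@(1,5):1 a8@(0,4):0 a9@(5,3):0 a10@(3,5):0 a11@(3,1):0 a12@(4,3):0 a13@(3,4):0 a14@(0,0):1 a15@(1,4):0 a16@(2,3):0 a17@(3,2):0 a18@(2,1):1 a19@(1,2):0 a20@(2,5):0 a21@(4,5):0 a22@(5,1):0 a23@(4,0):0
t=2: a0@(0,5):1 a1@(1,3):0 a2@(0,3):0 a3@(0,1):1 a4@(1,1):1 a5@(4,1):0 a6@(2,2):0 a7@(1,5):1 a8@(0,4):0 a9@(5,3):0 a10@(3,5):0 a11@(3,1):0 a12@(4,3):0 a13@(3,4):0 a14@(0,0):1 a15@(1,4):0 a16@(2,3):0 a17@(3,2):0 a18@(2,1):0 a19@(1,2):0 a20@(2,5):0 a21@(4,5):0 a22@(5,1):0 a23@(4,0):0
t=3: (unchanged — steady state)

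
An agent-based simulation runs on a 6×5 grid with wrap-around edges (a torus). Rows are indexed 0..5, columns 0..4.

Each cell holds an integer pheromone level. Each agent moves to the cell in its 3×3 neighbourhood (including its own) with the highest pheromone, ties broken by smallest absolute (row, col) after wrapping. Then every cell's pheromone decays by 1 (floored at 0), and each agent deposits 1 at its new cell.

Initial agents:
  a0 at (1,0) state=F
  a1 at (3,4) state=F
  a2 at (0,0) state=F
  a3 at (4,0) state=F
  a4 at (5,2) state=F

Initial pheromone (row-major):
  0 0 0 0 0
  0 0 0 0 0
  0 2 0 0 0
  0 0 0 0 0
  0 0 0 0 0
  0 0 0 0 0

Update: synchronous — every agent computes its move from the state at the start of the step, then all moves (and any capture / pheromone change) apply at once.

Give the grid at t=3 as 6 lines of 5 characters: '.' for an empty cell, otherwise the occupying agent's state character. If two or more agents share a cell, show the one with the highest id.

F....
.....
.F...
.....
.....
.....

t=1: a0@(2,1) a1@(2,0) a2@(0,0) a3@(3,0) a4@(0,1) | pheromone: 1 1 0 0 0 / 0 0 0 0 0 / 1 2 0 0 0 / 1 0 0 0 0 / 0 0 0 0 0 / 0 0 0 0 0
t=2: a0@(2,1) a1@(2,1) a2@(0,0) a3@(2,1) a4@(0,0) | pheromone: 2 0 0 0 0 / 0 0 0 0 0 / 0 4 0 0 0 / 0 0 0 0 0 / 0 0 0 0 0 / 0 0 0 0 0
t=3: a0@(2,1) a1@(2,1) a2@(0,0) a3@(2,1) a4@(0,0) | pheromone: 3 0 0 0 0 / 0 0 0 0 0 / 0 6 0 0 0 / 0 0 0 0 0 / 0 0 0 0 0 / 0 0 0 0 0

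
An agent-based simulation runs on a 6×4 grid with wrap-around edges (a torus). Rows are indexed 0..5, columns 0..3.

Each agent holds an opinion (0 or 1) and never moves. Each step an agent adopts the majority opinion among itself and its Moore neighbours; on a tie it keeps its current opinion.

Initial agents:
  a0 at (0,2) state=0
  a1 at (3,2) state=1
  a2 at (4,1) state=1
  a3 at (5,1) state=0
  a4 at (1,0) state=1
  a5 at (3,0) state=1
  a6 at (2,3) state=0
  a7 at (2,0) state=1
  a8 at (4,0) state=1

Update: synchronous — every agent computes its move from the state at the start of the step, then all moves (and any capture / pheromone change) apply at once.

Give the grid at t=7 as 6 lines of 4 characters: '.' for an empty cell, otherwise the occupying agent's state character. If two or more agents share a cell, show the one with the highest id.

..0.
1...
1..1
1.1.
11..
.0..

t=1: a0@(0,2):0 a1@(3,2):1 a2@(4,1):1 a3@(5,1):0 a4@(1,0):1 a5@(3,0):1 a6@(2,3):1 a7@(2,0):1 a8@(4,0):1
t=2: (unchanged — steady state)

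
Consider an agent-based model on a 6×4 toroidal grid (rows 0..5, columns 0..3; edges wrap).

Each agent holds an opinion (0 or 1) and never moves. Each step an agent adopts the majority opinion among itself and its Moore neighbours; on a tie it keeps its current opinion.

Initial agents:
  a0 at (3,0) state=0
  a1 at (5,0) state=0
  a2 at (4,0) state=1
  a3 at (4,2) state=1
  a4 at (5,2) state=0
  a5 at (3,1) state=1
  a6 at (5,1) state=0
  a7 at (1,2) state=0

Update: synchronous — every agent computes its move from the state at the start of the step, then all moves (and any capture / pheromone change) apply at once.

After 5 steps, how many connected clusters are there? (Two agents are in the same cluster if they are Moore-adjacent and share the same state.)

3

t=1: a0@(3,0):1 a1@(5,0):0 a2@(4,0):0 a3@(4,2):1 a4@(5,2):0 a5@(3,1):1 a6@(5,1):0 a7@(1,2):0
t=2: (unchanged — steady state)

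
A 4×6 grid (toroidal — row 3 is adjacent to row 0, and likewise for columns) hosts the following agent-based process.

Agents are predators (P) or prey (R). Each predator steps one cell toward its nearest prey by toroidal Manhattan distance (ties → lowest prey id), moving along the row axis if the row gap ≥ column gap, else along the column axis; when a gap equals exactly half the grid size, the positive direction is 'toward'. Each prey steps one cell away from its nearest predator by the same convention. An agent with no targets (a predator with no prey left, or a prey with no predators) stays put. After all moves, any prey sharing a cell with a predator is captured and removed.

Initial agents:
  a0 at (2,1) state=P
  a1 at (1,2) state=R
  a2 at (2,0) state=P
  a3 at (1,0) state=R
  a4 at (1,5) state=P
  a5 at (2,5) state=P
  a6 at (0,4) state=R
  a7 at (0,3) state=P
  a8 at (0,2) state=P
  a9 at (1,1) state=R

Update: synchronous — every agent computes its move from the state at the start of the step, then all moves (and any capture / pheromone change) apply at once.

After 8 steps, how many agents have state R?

t=1: a0@(1,1):P a1@(2,2):R a2@(1,0):P a3@(0,0):R a4@(1,0):P a5@(1,5):P a6@(0,5):R a7@(0,4):P a8@(1,2):P a9@(0,1):R
t=2: a0@(0,1):P a1@(3,2):R a2@(0,0):P a3@(3,0):R a4@(0,0):P a5@(0,5):P a6@(3,5):R a7@(0,5):P a8@(2,2):P a9@(3,1):R
t=3: a0@(3,1):P a1@(0,2):R a2@(3,0):P a3@(2,0):R a4@(3,0):P a5@(3,5):P a6@(2,5):R a7@(3,5):P a8@(3,2):P a9@(2,1):R
t=4: a0@(2,1):P a1@(1,2):R a2@(2,0):P a3@(1,0):R a4@(2,0):P a5@(2,5):P a6@(1,5):R a7@(2,5):P a8@(0,2):P a9@(1,1):R
t=5: a0@(1,1):P a1@(2,2):R a2@(1,0):P a3@(0,0):R a4@(1,0):P a5@(1,5):P a6@(0,5):R a7@(1,5):P a8@(1,2):P a9@(0,1):R
t=6: a0@(0,1):P a1@(3,2):R a2@(0,0):P a3@(3,0):R a4@(0,0):P a5@(0,5):P a6@(3,5):R a7@(0,5):P a8@(2,2):P a9@(3,1):R
t=7: a0@(3,1):P a1@(0,2):R a2@(3,0):P a3@(2,0):R a4@(3,0):P a5@(3,5):P a6@(2,5):R a7@(3,5):P a8@(3,2):P a9@(2,1):R
t=8: a0@(2,1):P a1@(1,2):R a2@(2,0):P a3@(1,0):R a4@(2,0):P a5@(2,5):P a6@(1,5):R a7@(2,5):P a8@(0,2):P a9@(1,1):R

4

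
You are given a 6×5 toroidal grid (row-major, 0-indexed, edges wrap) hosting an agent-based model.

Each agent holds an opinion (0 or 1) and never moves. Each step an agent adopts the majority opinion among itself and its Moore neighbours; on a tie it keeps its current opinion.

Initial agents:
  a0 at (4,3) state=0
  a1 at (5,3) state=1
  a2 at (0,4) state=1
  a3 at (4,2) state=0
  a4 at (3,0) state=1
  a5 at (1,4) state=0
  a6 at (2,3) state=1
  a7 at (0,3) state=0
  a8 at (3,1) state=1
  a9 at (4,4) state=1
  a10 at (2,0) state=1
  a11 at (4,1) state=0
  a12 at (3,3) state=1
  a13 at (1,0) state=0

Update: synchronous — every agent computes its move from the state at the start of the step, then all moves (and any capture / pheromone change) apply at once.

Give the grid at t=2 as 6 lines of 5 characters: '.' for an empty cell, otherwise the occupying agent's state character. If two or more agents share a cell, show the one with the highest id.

t=1: a0@(4,3):1 a1@(5,3):1 a2@(0,4):0 a3@(4,2):0 a4@(3,0):1 a5@(1,4):0 a6@(2,3):1 a7@(0,3):0 a8@(3,1):1 a9@(4,4):1 a10@(2,0):1 a11@(4,1):0 a12@(3,3):1 a13@(1,0):0
t=2: a0@(4,3):1 a1@(5,3):1 a2@(0,4):0 a3@(4,2):1 a4@(3,0):1 a5@(1,4):0 a6@(2,3):1 a7@(0,3):0 a8@(3,1):1 a9@(4,4):1 a10@(2,0):1 a11@(4,1):0 a12@(3,3):1 a13@(1,0):0

...00
0...0
1..1.
11.1.
.0111
...1.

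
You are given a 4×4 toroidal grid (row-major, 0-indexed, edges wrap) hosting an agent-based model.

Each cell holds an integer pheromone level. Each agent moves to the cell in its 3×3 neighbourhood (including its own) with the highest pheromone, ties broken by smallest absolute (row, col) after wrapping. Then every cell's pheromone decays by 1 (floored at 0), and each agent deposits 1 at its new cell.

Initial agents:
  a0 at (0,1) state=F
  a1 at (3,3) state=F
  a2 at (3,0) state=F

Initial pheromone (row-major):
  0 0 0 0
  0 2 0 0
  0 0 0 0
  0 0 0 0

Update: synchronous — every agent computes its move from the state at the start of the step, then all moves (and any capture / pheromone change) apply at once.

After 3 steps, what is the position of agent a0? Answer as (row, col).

t=1: a0@(1,1) a1@(0,0) a2@(0,0) | pheromone: 2 0 0 0 / 0 2 0 0 / 0 0 0 0 / 0 0 0 0
t=2: a0@(0,0) a1@(0,0) a2@(0,0) | pheromone: 4 0 0 0 / 0 1 0 0 / 0 0 0 0 / 0 0 0 0
t=3: a0@(0,0) a1@(0,0) a2@(0,0) | pheromone: 6 0 0 0 / 0 0 0 0 / 0 0 0 0 / 0 0 0 0

(0, 0)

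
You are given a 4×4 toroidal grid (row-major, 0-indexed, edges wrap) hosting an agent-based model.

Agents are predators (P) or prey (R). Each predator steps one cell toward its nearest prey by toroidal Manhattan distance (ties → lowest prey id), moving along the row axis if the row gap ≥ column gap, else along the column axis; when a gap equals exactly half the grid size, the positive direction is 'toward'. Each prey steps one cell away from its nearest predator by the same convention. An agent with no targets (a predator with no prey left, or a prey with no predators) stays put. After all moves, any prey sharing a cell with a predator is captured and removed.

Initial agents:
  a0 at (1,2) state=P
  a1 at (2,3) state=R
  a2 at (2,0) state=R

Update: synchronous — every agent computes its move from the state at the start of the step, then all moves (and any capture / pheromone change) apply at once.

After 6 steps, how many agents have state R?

t=1: a0@(2,2):P a1@(3,3):R a2@(2,3):R
t=2: a0@(2,3):P a1@(0,3):R a2@(2,0):R
t=3: a0@(2,0):P a1@(3,3):R a2@(2,1):R
t=4: a0@(2,1):P a1@(0,3):R a2@(2,2):R
t=5: a0@(2,2):P a1@(3,3):R a2@(2,3):R
t=6: a0@(2,3):P a1@(0,3):R a2@(2,0):R

2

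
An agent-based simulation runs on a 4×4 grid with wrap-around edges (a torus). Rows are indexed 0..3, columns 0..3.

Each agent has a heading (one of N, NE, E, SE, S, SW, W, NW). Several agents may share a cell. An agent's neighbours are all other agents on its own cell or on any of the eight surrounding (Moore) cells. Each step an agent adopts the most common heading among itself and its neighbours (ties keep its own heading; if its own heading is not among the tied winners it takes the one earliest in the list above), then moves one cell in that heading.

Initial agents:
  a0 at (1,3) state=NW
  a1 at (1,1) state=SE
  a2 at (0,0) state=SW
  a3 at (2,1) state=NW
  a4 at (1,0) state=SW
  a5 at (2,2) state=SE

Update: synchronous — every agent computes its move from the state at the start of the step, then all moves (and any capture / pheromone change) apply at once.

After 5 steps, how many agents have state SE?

t=1: a0@(2,2):SW a1@(2,2):SE a2@(1,3):SW a3@(3,2):SE a4@(2,3):SW a5@(3,3):SE
t=2: a0@(3,1):SW a1@(3,3):SE a2@(2,2):SW a3@(0,3):SE a4@(3,2):SW a5@(0,0):SE
t=3: a0@(0,0):SW a1@(0,0):SE a2@(3,1):SW a3@(1,0):SE a4@(0,1):SW a5@(1,1):SE
t=4: a0@(1,3):SW a1@(1,1):SE a2@(0,0):SW a3@(2,1):SE a4@(1,0):SW a5@(2,2):SE
t=5: a0@(2,2):SW a1@(2,2):SE a2@(1,3):SW a3@(3,2):SE a4@(2,3):SW a5@(3,3):SE

3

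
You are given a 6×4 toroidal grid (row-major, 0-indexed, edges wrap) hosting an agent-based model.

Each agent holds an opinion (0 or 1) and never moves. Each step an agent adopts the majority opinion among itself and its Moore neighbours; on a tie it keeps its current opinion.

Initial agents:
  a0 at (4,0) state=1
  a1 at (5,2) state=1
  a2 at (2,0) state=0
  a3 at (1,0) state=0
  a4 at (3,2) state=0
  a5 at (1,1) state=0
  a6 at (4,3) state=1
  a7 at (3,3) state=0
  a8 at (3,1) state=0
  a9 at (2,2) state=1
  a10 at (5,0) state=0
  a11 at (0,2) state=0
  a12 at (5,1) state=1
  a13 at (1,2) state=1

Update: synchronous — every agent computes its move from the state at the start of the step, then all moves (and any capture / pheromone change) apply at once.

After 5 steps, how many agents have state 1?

t=1: a0@(4,0):1 a1@(5,2):1 a2@(2,0):0 a3@(1,0):0 a4@(3,2):0 a5@(1,1):0 a6@(4,3):1 a7@(3,3):0 a8@(3,1):0 a9@(2,2):0 a10@(5,0):1 a11@(0,2):1 a12@(5,1):1 a13@(1,2):1
t=2: (unchanged — steady state)

7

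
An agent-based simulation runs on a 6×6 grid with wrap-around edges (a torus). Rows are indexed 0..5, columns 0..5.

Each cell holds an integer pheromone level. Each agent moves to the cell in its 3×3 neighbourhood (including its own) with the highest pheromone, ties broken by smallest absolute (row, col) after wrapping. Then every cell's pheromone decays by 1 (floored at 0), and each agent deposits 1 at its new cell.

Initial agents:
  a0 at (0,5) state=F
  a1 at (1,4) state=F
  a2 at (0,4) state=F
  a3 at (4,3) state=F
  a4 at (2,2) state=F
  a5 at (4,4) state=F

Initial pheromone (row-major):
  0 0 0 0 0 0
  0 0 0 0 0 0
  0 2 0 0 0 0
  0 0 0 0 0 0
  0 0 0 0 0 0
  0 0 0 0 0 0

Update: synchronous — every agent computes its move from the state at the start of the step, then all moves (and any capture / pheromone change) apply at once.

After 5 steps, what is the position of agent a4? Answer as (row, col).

(2, 1)

t=1: a0@(0,0) a1@(0,3) a2@(0,3) a3@(3,2) a4@(2,1) a5@(3,3) | pheromone: 1 0 0 2 0 0 / 0 0 0 0 0 0 / 0 2 0 0 0 0 / 0 0 1 1 0 0 / 0 0 0 0 0 0 / 0 0 0 0 0 0
t=2: a0@(0,0) a1@(0,3) a2@(0,3) a3@(2,1) a4@(2,1) a5@(3,2) | pheromone: 1 0 0 3 0 0 / 0 0 0 0 0 0 / 0 3 0 0 0 0 / 0 0 1 0 0 0 / 0 0 0 0 0 0 / 0 0 0 0 0 0
t=3: a0@(0,0) a1@(0,3) a2@(0,3) a3@(2,1) a4@(2,1) a5@(2,1) | pheromone: 1 0 0 4 0 0 / 0 0 0 0 0 0 / 0 5 0 0 0 0 / 0 0 0 0 0 0 / 0 0 0 0 0 0 / 0 0 0 0 0 0
t=4: a0@(0,0) a1@(0,3) a2@(0,3) a3@(2,1) a4@(2,1) a5@(2,1) | pheromone: 1 0 0 5 0 0 / 0 0 0 0 0 0 / 0 7 0 0 0 0 / 0 0 0 0 0 0 / 0 0 0 0 0 0 / 0 0 0 0 0 0
t=5: a0@(0,0) a1@(0,3) a2@(0,3) a3@(2,1) a4@(2,1) a5@(2,1) | pheromone: 1 0 0 6 0 0 / 0 0 0 0 0 0 / 0 9 0 0 0 0 / 0 0 0 0 0 0 / 0 0 0 0 0 0 / 0 0 0 0 0 0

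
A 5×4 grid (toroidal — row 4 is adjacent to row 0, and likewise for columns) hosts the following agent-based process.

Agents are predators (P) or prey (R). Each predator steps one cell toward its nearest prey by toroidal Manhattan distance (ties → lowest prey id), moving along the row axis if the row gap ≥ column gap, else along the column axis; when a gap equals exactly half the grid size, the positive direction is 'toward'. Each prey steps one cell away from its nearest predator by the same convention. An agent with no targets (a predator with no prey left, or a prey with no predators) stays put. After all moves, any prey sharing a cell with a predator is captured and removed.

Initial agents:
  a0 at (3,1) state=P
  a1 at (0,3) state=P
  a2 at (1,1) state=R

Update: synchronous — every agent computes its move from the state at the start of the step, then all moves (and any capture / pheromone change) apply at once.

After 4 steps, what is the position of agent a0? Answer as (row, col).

(0, 2)

t=1: a0@(2,1):P a1@(0,0):P a2@(0,1):R
t=2: a0@(1,1):P a1@(0,1):P a2@(0,2):R
t=3: a0@(0,1):P a1@(0,2):P a2@(0,3):R
t=4: a0@(0,2):P a1@(0,3):P a2@(0,0):R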